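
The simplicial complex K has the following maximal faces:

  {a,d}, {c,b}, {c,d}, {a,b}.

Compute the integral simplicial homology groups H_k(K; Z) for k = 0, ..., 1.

H_0 = Z,  H_1 = Z.

Take the total order a < b < c < d on the vertex set. Then K (dimension 1) consists of the simplices:

  0-simplices (4): a, b, c, d
  1-simplices (4): ab, ad, bc, cd

Hence C_0 ≅ Z^4, C_1 ≅ Z^4.

The boundary map ∂_1: C_1 → C_0 is given by ∂[p,q] = [q] − [p]. For instance
  ∂bc = c − b.
The 4×4 boundary matrix has rank 3 and Smith normal form diag(1,1,1).

From H_k ≅ ker(∂_k) / im(∂_{k+1}) we obtain:

  H_0: rank C_0 − rank ∂_1 = 4 − 3 = 1, and the invariant factors of ∂_1 are all 1, so H_0 = Z.
  H_1: rank ker ∂_1 − rank ∂_2 = (4 − 3) − 0 = 1, and there is no ∂_2, so H_1 = Z.

As a check, the Euler characteristic is 4 − 4 = 0, which agrees with 1 − 1 = 0.
(K is a triangulation of the circle S^1.)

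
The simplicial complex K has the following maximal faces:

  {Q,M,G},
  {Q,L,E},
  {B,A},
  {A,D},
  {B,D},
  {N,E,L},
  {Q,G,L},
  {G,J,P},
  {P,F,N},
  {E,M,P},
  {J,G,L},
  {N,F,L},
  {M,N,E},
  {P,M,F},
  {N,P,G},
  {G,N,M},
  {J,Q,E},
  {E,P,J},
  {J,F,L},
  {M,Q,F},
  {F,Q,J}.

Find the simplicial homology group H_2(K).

Fix the vertex order A < B < D < E < F < G < J < L < M < N < P < Q and write every simplex with vertices in increasing order. Then dim K = 2 and the simplices of K are:

  0-simplices (12): A, B, D, E, F, G, J, L, M, N, P, Q
  1-simplices (30): AB, AD, BD, EJ, EL, EM, EN, EP, EQ, FJ, FL, FM, FN, FP, FQ, GJ, GL, GM, GN, GP, GQ, JL, JP, JQ, LN, LQ, MN, MP, MQ, NP
  2-simplices (18): EJP, EJQ, ELN, ELQ, EMN, EMP, FJL, FJQ, FLN, FMP, FMQ, FNP, GJL, GJP, GLQ, GMN, GMQ, GNP

so the chain groups are C_0 ≅ Z^12, C_1 ≅ Z^30, C_2 ≅ Z^18.

∂_1: C_1 → C_0 sends each edge [p,q] (with p < q) to q − p.
The resulting 12×30 matrix has rank 10, and its Smith normal form has invariant factors (1,1,1,1,1,1,1,1,1,1).

Boundary ∂_2: C_2 → C_1 acts by ∂[p,q,r] = [q,r] − [p,r] + [p,q]. For instance
  ∂EJQ = JQ − EQ + EJ,
  ∂GMN = MN − GN + GM.
This gives a 30×18 integer matrix of rank 18; reducing to Smith normal form yields diagonal entries (1,1,1,1,1,1,1,1,1,1,1,1,1,1,1,1,1,2).

Now H_k = ker ∂_k / im ∂_{k+1}, so:

  H_2: rank ker ∂_2 − rank ∂_3 = (18 − 18) − 0 = 0, and there is no ∂_3, so H_2 ≅ 0.

(K is a triangulation of the disjoint union of the Klein bottle and the circle S^1.)

H_2 ≅ 0.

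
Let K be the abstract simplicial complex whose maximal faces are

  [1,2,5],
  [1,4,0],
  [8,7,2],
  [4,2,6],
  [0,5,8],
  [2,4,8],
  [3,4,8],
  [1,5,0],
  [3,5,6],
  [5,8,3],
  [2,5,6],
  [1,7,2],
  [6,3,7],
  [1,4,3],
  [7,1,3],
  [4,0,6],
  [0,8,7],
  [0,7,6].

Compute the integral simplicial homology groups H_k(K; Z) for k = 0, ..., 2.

H_0 ≅ Z,  H_1 ≅ Z^2,  H_2 ≅ Z.

We work with the vertex ordering 0 < 1 < 2 < 3 < 4 < 5 < 6 < 7 < 8. The simplices of K, each written with vertices in increasing order, are:

  0-simplices (9): [0], [1], [2], [3], [4], [5], [6], [7], [8]
  1-simplices (27): (27 of them)
  2-simplices (18): [0,1,4], [0,1,5], [0,4,6], [0,5,8], [0,6,7], [0,7,8], [1,2,5], [1,2,7], [1,3,4], [1,3,7], [2,4,6], [2,4,8], [2,5,6], [2,7,8], [3,4,8], [3,5,6], [3,5,8], [3,6,7]

so the chain groups are C_0 ≅ Z^9, C_1 ≅ Z^27, C_2 ≅ Z^18.

The boundary map ∂_1: C_1 → C_0 is given by ∂[p,q] = [q] − [p].
The 9×27 boundary matrix has rank 8 and Smith normal form diag(1,1,1,1,1,1,1,1).

Boundary ∂_2: C_2 → C_1 maps a triangle to the signed sum of its edges. For instance
  ∂[1,2,7] = [2,7] − [1,7] + [1,2],
  ∂[1,3,4] = [3,4] − [1,4] + [1,3].
The resulting 27×18 matrix has rank 17, and its Smith normal form has invariant factors (1,1,1,1,1,1,1,1,1,1,1,1,1,1,1,1,1).

Now H_k = ker ∂_k / im ∂_{k+1}, so:

  H_0: rank C_0 − rank ∂_1 = 9 − 8 = 1, and the invariant factors of ∂_1 are all 1, so H_0 = Z.
  H_1: rank ker ∂_1 − rank ∂_2 = (27 − 8) − 17 = 2, and the invariant factors of ∂_2 are all 1, so H_1 = Z^2.
  H_2: rank ker ∂_2 − rank ∂_3 = (18 − 17) − 0 = 1, and there is no ∂_3, so H_2 = Z.

(K is a triangulation of the torus T^2.)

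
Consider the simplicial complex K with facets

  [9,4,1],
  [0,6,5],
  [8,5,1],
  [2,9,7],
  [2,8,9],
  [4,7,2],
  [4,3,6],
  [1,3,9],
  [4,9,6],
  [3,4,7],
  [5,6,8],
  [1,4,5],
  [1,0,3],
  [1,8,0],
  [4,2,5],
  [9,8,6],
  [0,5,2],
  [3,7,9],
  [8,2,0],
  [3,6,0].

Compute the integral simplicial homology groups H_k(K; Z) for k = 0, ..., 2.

H_0 ≅ Z,  H_1 ≅ Z ⊕ Z/2,  H_2 = 0.

We work with the vertex ordering 0 < 1 < 2 < 3 < 4 < 5 < 6 < 7 < 8 < 9. The simplices of K, each written with vertices in increasing order, are:

  0-simplices (10): [0], [1], [2], [3], [4], [5], [6], [7], [8], [9]
  1-simplices (30): (30 of them)
  2-simplices (20): (20 of them)

giving chain groups C_0 ≅ Z^10, C_1 ≅ Z^30, C_2 ≅ Z^20.

∂_1: C_1 → C_0 maps an edge to its endpoints' difference, ∂[p,q] = q − p. For instance
  ∂[2,5] = [5] − [2].
As a 10×30 matrix over Z this has rank 9, with invariant factors (1,1,1,1,1,1,1,1,1).

The boundary map ∂_2: C_2 → C_1 maps a triangle to the signed sum of its edges. For instance
  ∂[0,2,5] = [2,5] − [0,5] + [0,2],
  ∂[2,7,9] = [7,9] − [2,9] + [2,7].
This gives a 30×20 integer matrix of rank 20; reducing to Smith normal form yields diagonal entries (1,1,1,1,1,1,1,1,1,1,1,1,1,1,1,1,1,1,1,2).

Reading off H_k = ker ∂_k / im ∂_{k+1}:

  H_0: rank C_0 − rank ∂_1 = 10 − 9 = 1, and the invariant factors of ∂_1 are all 1, so H_0 ≅ Z.
  H_1: rank ker ∂_1 − rank ∂_2 = (30 − 9) − 20 = 1, and ∂_2 has invariant factor 2 > 1, so H_1 ≅ Z ⊕ Z/2.
  H_2: rank ker ∂_2 − rank ∂_3 = (20 − 20) − 0 = 0, and there is no ∂_3, so H_2 ≅ 0.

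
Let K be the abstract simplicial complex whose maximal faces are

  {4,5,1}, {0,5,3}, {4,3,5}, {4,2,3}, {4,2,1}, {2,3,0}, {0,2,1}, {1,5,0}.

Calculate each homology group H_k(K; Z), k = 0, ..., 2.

H_0 ≅ Z,  H_1 = 0,  H_2 ≅ Z.

We work with the vertex ordering 0 < 1 < 2 < 3 < 4 < 5. The simplices of K, each written with vertices in increasing order, are:

  0-simplices (6): [0], [1], [2], [3], [4], [5]
  1-simplices (12): [0,1], [0,2], [0,3], [0,5], [1,2], [1,4], [1,5], [2,3], [2,4], [3,4], [3,5], [4,5]
  2-simplices (8): [0,1,2], [0,1,5], [0,2,3], [0,3,5], [1,2,4], [1,4,5], [2,3,4], [3,4,5]

so the chain groups are C_0 ≅ Z^6, C_1 ≅ Z^12, C_2 ≅ Z^8.

Boundary ∂_1: C_1 → C_0 sends each edge [p,q] (with p < q) to q − p.
This gives a 6×12 integer matrix of rank 5; reducing to Smith normal form yields diagonal entries (1,1,1,1,1).

The boundary map ∂_2: C_2 → C_1 maps a triangle to the signed sum of its edges. For instance
  ∂[1,4,5] = [4,5] − [1,5] + [1,4],
  ∂[0,3,5] = [3,5] − [0,5] + [0,3].
The resulting 12×8 matrix has rank 7, and its Smith normal form has invariant factors (1,1,1,1,1,1,1).

Computing H_k = (kernel of ∂_k) / (image of ∂_{k+1}):

  H_0: rank C_0 − rank ∂_1 = 6 − 5 = 1, and the invariant factors of ∂_1 are all 1, so H_0 ≅ Z.
  H_1: rank ker ∂_1 − rank ∂_2 = (12 − 5) − 7 = 0, and the invariant factors of ∂_2 are all 1, so H_1 ≅ 0.
  H_2: rank ker ∂_2 − rank ∂_3 = (8 − 7) − 0 = 1, and there is no ∂_3, so H_2 ≅ Z.

As a check, the Euler characteristic is 6 − 12 + 8 = 2, which agrees with 1 − 0 + 1 = 2.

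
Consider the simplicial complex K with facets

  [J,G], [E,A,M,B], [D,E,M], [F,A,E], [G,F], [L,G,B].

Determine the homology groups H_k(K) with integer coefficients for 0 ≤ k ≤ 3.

We work with the vertex ordering A < B < D < E < F < G < J < L < M. The simplices of K, each written with vertices in increasing order, are:

  0-simplices (9): A, B, D, E, F, G, J, L, M
  1-simplices (15): AB, AE, AF, AM, BE, BG, BL, BM, DE, DM, EF, EM, FG, GJ, GL
  2-simplices (7): ABE, ABM, AEF, AEM, BEM, BGL, DEM
  3-simplices (1): ABEM

Hence C_0 ≅ Z^9, C_1 ≅ Z^15, C_2 ≅ Z^7, C_3 ≅ Z^1.

Boundary ∂_1: C_1 → C_0 sends each edge [p,q] (with p < q) to q − p. For instance
  ∂DM = M − D.
The 9×15 boundary matrix has rank 8 and Smith normal form diag(1,1,1,1,1,1,1,1).

Boundary ∂_2: C_2 → C_1 acts by ∂[p,q,r] = [q,r] − [p,r] + [p,q]. For instance
  ∂BGL = GL − BL + BG,
  ∂DEM = EM − DM + DE.
This gives a 15×7 integer matrix of rank 6; reducing to Smith normal form yields diagonal entries (1,1,1,1,1,1).

Boundary ∂_3: C_3 → C_2 sends each 3-simplex σ to the alternating sum Σ_i (−1)^i (σ with its i-th vertex removed). For instance
  ∂ABEM = BEM − AEM + ABM − ABE.
The resulting 7×1 matrix has rank 1, and its Smith normal form has invariant factors (1).

Computing H_k = (kernel of ∂_k) / (image of ∂_{k+1}):

  H_0: rank C_0 − rank ∂_1 = 9 − 8 = 1, and the invariant factors of ∂_1 are all 1, so H_0 ≅ Z.
  H_1: rank ker ∂_1 − rank ∂_2 = (15 − 8) − 6 = 1, and the invariant factors of ∂_2 are all 1, so H_1 ≅ Z.
  H_2: rank ker ∂_2 − rank ∂_3 = (7 − 6) − 1 = 0, and the invariant factors of ∂_3 are all 1, so H_2 ≅ 0.
  H_3: rank ker ∂_3 − rank ∂_4 = (1 − 1) − 0 = 0, and there is no ∂_4, so H_3 ≅ 0.

As a check, the Euler characteristic is 9 − 15 + 7 − 1 = 0, which agrees with 1 − 1 + 0 − 0 = 0.

H_0 = Z,  H_1 = Z,  H_2 = 0,  H_3 = 0.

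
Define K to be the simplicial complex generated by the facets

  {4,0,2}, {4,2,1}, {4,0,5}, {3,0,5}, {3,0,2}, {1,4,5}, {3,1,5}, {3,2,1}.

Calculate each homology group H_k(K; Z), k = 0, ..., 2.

H_0 = Z,  H_1 = 0,  H_2 = Z.

Take the total order 0 < 1 < 2 < 3 < 4 < 5 on the vertex set. Then K (dimension 2) consists of the simplices:

  0-simplices (6): [0], [1], [2], [3], [4], [5]
  1-simplices (12): [0,2], [0,3], [0,4], [0,5], [1,2], [1,3], [1,4], [1,5], [2,3], [2,4], [3,5], [4,5]
  2-simplices (8): [0,2,3], [0,2,4], [0,3,5], [0,4,5], [1,2,3], [1,2,4], [1,3,5], [1,4,5]

giving chain groups C_0 ≅ Z^6, C_1 ≅ Z^12, C_2 ≅ Z^8.

Boundary ∂_1: C_1 → C_0 sends each edge [p,q] (with p < q) to q − p. For instance
  ∂[0,5] = [5] − [0].
As a 6×12 matrix over Z this has rank 5, with invariant factors (1,1,1,1,1).

The boundary map ∂_2: C_2 → C_1 sends each 2-simplex [p,q,r] to [q,r] − [p,r] + [p,q]. For instance
  ∂[1,3,5] = [3,5] − [1,5] + [1,3],
  ∂[0,2,3] = [2,3] − [0,3] + [0,2].
The 12×8 boundary matrix has rank 7 and Smith normal form diag(1,1,1,1,1,1,1).

From H_k ≅ ker(∂_k) / im(∂_{k+1}) we obtain:

  H_0: rank C_0 − rank ∂_1 = 6 − 5 = 1, and the invariant factors of ∂_1 are all 1, so H_0 ≅ Z.
  H_1: rank ker ∂_1 − rank ∂_2 = (12 − 5) − 7 = 0, and the invariant factors of ∂_2 are all 1, so H_1 ≅ 0.
  H_2: rank ker ∂_2 − rank ∂_3 = (8 − 7) − 0 = 1, and there is no ∂_3, so H_2 ≅ Z.

(K is a triangulation of the 2-sphere S^2.)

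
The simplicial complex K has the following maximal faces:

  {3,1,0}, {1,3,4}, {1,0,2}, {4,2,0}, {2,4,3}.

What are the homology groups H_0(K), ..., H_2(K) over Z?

Take the total order 0 < 1 < 2 < 3 < 4 on the vertex set. Then K (dimension 2) consists of the simplices:

  0-simplices (5): [0], [1], [2], [3], [4]
  1-simplices (10): [0,1], [0,2], [0,3], [0,4], [1,2], [1,3], [1,4], [2,3], [2,4], [3,4]
  2-simplices (5): [0,1,2], [0,1,3], [0,2,4], [1,3,4], [2,3,4]

so the chain groups are C_0 ≅ Z^5, C_1 ≅ Z^10, C_2 ≅ Z^5.

Boundary ∂_1: C_1 → C_0 sends each edge [p,q] (with p < q) to q − p. For instance
  ∂[1,3] = [3] − [1].
As a 5×10 matrix over Z this has rank 4, with invariant factors (1,1,1,1).

The boundary map ∂_2: C_2 → C_1 maps a triangle to the signed sum of its edges. For instance
  ∂[0,1,2] = [1,2] − [0,2] + [0,1],
  ∂[0,2,4] = [2,4] − [0,4] + [0,2].
This gives a 10×5 integer matrix of rank 5; reducing to Smith normal form yields diagonal entries (1,1,1,1,1).

Reading off H_k = ker ∂_k / im ∂_{k+1}:

  H_0: rank C_0 − rank ∂_1 = 5 − 4 = 1, and the invariant factors of ∂_1 are all 1, so H_0 = Z.
  H_1: rank ker ∂_1 − rank ∂_2 = (10 − 4) − 5 = 1, and the invariant factors of ∂_2 are all 1, so H_1 = Z.
  H_2: rank ker ∂_2 − rank ∂_3 = (5 − 5) − 0 = 0, and there is no ∂_3, so H_2 = 0.

As a check, the Euler characteristic is 5 − 10 + 5 = 0, which agrees with 1 − 1 + 0 = 0.
(K is a triangulation of the Möbius band.)

H_0 ≅ Z,  H_1 ≅ Z,  H_2 = 0.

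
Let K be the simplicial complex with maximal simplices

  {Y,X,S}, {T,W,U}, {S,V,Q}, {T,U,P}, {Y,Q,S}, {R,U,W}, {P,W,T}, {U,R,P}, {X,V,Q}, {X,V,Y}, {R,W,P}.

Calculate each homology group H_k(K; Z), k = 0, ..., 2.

H_0 = Z^2,  H_1 = Z,  H_2 = Z.

Order the vertices as P < Q < R < S < T < U < V < W < X < Y. Listing each simplex with vertices in this order, K has dimension 2 with simplices:

  0-simplices (10): P, Q, R, S, T, U, V, W, X, Y
  1-simplices (19): PR, PT, PU, PW, QS, QV, QX, QY, RU, RW, SV, SX, SY, TU, TW, UW, VX, VY, XY
  2-simplices (11): PRU, PRW, PTU, PTW, QSV, QSY, QVX, RUW, SXY, TUW, VXY

Hence C_0 ≅ Z^10, C_1 ≅ Z^19, C_2 ≅ Z^11.

The boundary map ∂_1: C_1 → C_0 maps an edge to its endpoints' difference, ∂[p,q] = q − p. For instance
  ∂SX = X − S.
As a 10×19 matrix over Z this has rank 8, with invariant factors (1,1,1,1,1,1,1,1).

∂_2: C_2 → C_1 maps a triangle to the signed sum of its edges. For instance
  ∂RUW = UW − RW + RU,
  ∂PRU = RU − PU + PR.
The 19×11 boundary matrix has rank 10 and Smith normal form diag(1,1,1,1,1,1,1,1,1,1).

Computing H_k = (kernel of ∂_k) / (image of ∂_{k+1}):

  H_0: rank C_0 − rank ∂_1 = 10 − 8 = 2, and the invariant factors of ∂_1 are all 1, so H_0 = Z^2.
  H_1: rank ker ∂_1 − rank ∂_2 = (19 − 8) − 10 = 1, and the invariant factors of ∂_2 are all 1, so H_1 = Z.
  H_2: rank ker ∂_2 − rank ∂_3 = (11 − 10) − 0 = 1, and there is no ∂_3, so H_2 = Z.

As a check, the Euler characteristic is 10 − 19 + 11 = 2, which agrees with 2 − 1 + 1 = 2.
(K is a triangulation of the disjoint union of the 2-sphere S^2 and the Möbius band.)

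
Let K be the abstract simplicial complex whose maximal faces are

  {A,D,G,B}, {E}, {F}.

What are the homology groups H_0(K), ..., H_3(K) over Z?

H_0 ≅ Z^3,  H_1 = 0,  H_2 = 0,  H_3 = 0.

Fix the vertex order A < B < D < E < F < G and write every simplex with vertices in increasing order. Then dim K = 3 and the simplices of K are:

  0-simplices (6): A, B, D, E, F, G
  1-simplices (6): AB, AD, AG, BD, BG, DG
  2-simplices (4): ABD, ABG, ADG, BDG
  3-simplices (1): ABDG

giving chain groups C_0 ≅ Z^6, C_1 ≅ Z^6, C_2 ≅ Z^4, C_3 ≅ Z^1.

Boundary ∂_1: C_1 → C_0 sends each edge [p,q] (with p < q) to q − p. For instance
  ∂AB = B − A.
The 6×6 boundary matrix has rank 3 and Smith normal form diag(1,1,1).

Boundary ∂_2: C_2 → C_1 sends each 2-simplex [p,q,r] to [q,r] − [p,r] + [p,q]. For instance
  ∂ABD = BD − AD + AB,
  ∂BDG = DG − BG + BD.
As a 6×4 matrix over Z this has rank 3, with invariant factors (1,1,1).

∂_3: C_3 → C_2 sends each 3-simplex σ to the alternating sum Σ_i (−1)^i (σ with its i-th vertex removed). For instance
  ∂ABDG = BDG − ADG + ABG − ABD.
The 4×1 boundary matrix has rank 1 and Smith normal form diag(1).

Reading off H_k = ker ∂_k / im ∂_{k+1}:

  H_0: rank C_0 − rank ∂_1 = 6 − 3 = 3, and the invariant factors of ∂_1 are all 1, so H_0 = Z^3.
  H_1: rank ker ∂_1 − rank ∂_2 = (6 − 3) − 3 = 0, and the invariant factors of ∂_2 are all 1, so H_1 = 0.
  H_2: rank ker ∂_2 − rank ∂_3 = (4 − 3) − 1 = 0, and the invariant factors of ∂_3 are all 1, so H_2 = 0.
  H_3: rank ker ∂_3 − rank ∂_4 = (1 − 1) − 0 = 0, and there is no ∂_4, so H_3 = 0.

As a check, the Euler characteristic is 6 − 6 + 4 − 1 = 3, which agrees with 3 − 0 + 0 − 0 = 3.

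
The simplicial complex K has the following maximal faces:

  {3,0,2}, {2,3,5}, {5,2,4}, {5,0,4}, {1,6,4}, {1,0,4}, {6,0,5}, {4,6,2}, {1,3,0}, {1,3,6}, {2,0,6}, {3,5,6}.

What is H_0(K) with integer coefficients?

Fix the vertex order 0 < 1 < 2 < 3 < 4 < 5 < 6 and write every simplex with vertices in increasing order. Then dim K = 2 and the simplices of K are:

  0-simplices (7): [0], [1], [2], [3], [4], [5], [6]
  1-simplices (18): [0,1], [0,2], [0,3], [0,4], [0,5], [0,6], [1,3], [1,4], [1,6], [2,3], [2,4], [2,5], [2,6], [3,5], [3,6], [4,5], [4,6], [5,6]
  2-simplices (12): [0,1,3], [0,1,4], [0,2,3], [0,2,6], [0,4,5], [0,5,6], [1,3,6], [1,4,6], [2,3,5], [2,4,5], [2,4,6], [3,5,6]

Hence C_0 ≅ Z^7, C_1 ≅ Z^18, C_2 ≅ Z^12.

Boundary ∂_1: C_1 → C_0 maps an edge to its endpoints' difference, ∂[p,q] = q − p. For instance
  ∂[2,3] = [3] − [2].
This gives a 7×18 integer matrix of rank 6; reducing to Smith normal form yields diagonal entries (1,1,1,1,1,1).

Boundary ∂_2: C_2 → C_1 sends each 2-simplex [p,q,r] to [q,r] − [p,r] + [p,q]. For instance
  ∂[2,4,5] = [4,5] − [2,5] + [2,4],
  ∂[0,4,5] = [4,5] − [0,5] + [0,4].
The 18×12 boundary matrix has rank 12 and Smith normal form diag(1,1,1,1,1,1,1,1,1,1,1,2).

From H_k ≅ ker(∂_k) / im(∂_{k+1}) we obtain:

  H_0: rank C_0 − rank ∂_1 = 7 − 6 = 1, and the invariant factors of ∂_1 are all 1, so H_0 = Z.

H_0 ≅ Z.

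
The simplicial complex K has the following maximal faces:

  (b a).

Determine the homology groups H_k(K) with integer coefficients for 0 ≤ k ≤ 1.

K has 2 vertices, 1 edge.
rank ∂_0 = 0, rank ∂_1 = 1 ⇒ b_0 = 2 − 0 − 1 = 1; all invariant factors of ∂_1 are 1 so no torsion. So H_0 ≅ Z.
rank ∂_1 = 1, rank ∂_2 = 0 ⇒ b_1 = 1 − 1 − 0 = 0. So H_1 ≅ 0.

H_0 ≅ Z,  H_1 = 0.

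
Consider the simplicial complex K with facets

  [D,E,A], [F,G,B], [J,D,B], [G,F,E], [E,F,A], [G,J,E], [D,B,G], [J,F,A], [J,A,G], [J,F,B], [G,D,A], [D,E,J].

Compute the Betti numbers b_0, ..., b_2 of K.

b_0 = 1, b_1 = 0, b_2 = 0.

K has 7 vertices, 18 edges, 12 triangles.
rank ∂_0 = 0, rank ∂_1 = 6 ⇒ b_0 = 7 − 0 − 6 = 1; all invariant factors of ∂_1 are 1 so no torsion. So H_0 ≅ Z.
rank ∂_1 = 6, rank ∂_2 = 12 ⇒ b_1 = 18 − 6 − 12 = 0; ∂_2 has invariant factor(s) [2] giving torsion. So H_1 ≅ Z/2.
rank ∂_2 = 12, rank ∂_3 = 0 ⇒ b_2 = 12 − 12 − 0 = 0. So H_2 ≅ 0.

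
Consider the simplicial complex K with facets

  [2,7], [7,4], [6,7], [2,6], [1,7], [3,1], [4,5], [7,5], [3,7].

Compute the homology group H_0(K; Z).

H_0 = Z.

Order the vertices as 1 < 2 < 3 < 4 < 5 < 6 < 7. Listing each simplex with vertices in this order, K has dimension 1 with simplices:

  0-simplices (7): [1], [2], [3], [4], [5], [6], [7]
  1-simplices (9): [1,3], [1,7], [2,6], [2,7], [3,7], [4,5], [4,7], [5,7], [6,7]

Hence C_0 ≅ Z^7, C_1 ≅ Z^9.

Boundary ∂_1: C_1 → C_0 maps an edge to its endpoints' difference, ∂[p,q] = q − p. For instance
  ∂[4,7] = [7] − [4].
As a 7×9 matrix over Z this has rank 6, with invariant factors (1,1,1,1,1,1).

From H_k ≅ ker(∂_k) / im(∂_{k+1}) we obtain:

  H_0: rank C_0 − rank ∂_1 = 7 − 6 = 1, and the invariant factors of ∂_1 are all 1, so H_0 ≅ Z.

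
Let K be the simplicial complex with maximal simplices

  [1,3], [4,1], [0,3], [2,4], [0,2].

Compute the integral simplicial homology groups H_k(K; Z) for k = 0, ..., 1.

H_0 = Z,  H_1 = Z.

Order the vertices as 0 < 1 < 2 < 3 < 4. Listing each simplex with vertices in this order, K has dimension 1 with simplices:

  0-simplices (5): [0], [1], [2], [3], [4]
  1-simplices (5): [0,2], [0,3], [1,3], [1,4], [2,4]

so the chain groups are C_0 ≅ Z^5, C_1 ≅ Z^5.

∂_1: C_1 → C_0 is given by ∂[p,q] = [q] − [p].
The 5×5 boundary matrix has rank 4 and Smith normal form diag(1,1,1,1).

From H_k ≅ ker(∂_k) / im(∂_{k+1}) we obtain:

  H_0: rank C_0 − rank ∂_1 = 5 − 4 = 1, and the invariant factors of ∂_1 are all 1, so H_0 ≅ Z.
  H_1: rank ker ∂_1 − rank ∂_2 = (5 − 4) − 0 = 1, and there is no ∂_2, so H_1 ≅ Z.

(K is a triangulation of the circle S^1.)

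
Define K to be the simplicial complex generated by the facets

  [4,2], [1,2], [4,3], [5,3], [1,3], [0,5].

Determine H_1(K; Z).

We work with the vertex ordering 0 < 1 < 2 < 3 < 4 < 5. The simplices of K, each written with vertices in increasing order, are:

  0-simplices (6): [0], [1], [2], [3], [4], [5]
  1-simplices (6): [0,5], [1,2], [1,3], [2,4], [3,4], [3,5]

so the chain groups are C_0 ≅ Z^6, C_1 ≅ Z^6.

Boundary ∂_1: C_1 → C_0 maps an edge to its endpoints' difference, ∂[p,q] = q − p. For instance
  ∂[2,4] = [4] − [2].
The resulting 6×6 matrix has rank 5, and its Smith normal form has invariant factors (1,1,1,1,1).

Reading off H_k = ker ∂_k / im ∂_{k+1}:

  H_1: rank ker ∂_1 − rank ∂_2 = (6 − 5) − 0 = 1, and there is no ∂_2, so H_1 = Z.

H_1 ≅ Z.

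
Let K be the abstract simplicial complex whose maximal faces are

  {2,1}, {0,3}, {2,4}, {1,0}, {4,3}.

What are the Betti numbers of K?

b_0 = 1, b_1 = 1.

Fix the vertex order 0 < 1 < 2 < 3 < 4 and write every simplex with vertices in increasing order. Then dim K = 1 and the simplices of K are:

  0-simplices (5): [0], [1], [2], [3], [4]
  1-simplices (5): [0,1], [0,3], [1,2], [2,4], [3,4]

giving chain groups C_0 ≅ Z^5, C_1 ≅ Z^5.

Boundary ∂_1: C_1 → C_0 sends each edge [p,q] (with p < q) to q − p.
The 5×5 boundary matrix has rank 4 and Smith normal form diag(1,1,1,1).

Now H_k = ker ∂_k / im ∂_{k+1}, so:

  H_0: rank C_0 − rank ∂_1 = 5 − 4 = 1, and the invariant factors of ∂_1 are all 1, so H_0 ≅ Z.
  H_1: rank ker ∂_1 − rank ∂_2 = (5 − 4) − 0 = 1, and there is no ∂_2, so H_1 ≅ Z.

(K is a triangulation of the circle S^1.)

Hence the Betti numbers are b_0 = 1, b_1 = 1.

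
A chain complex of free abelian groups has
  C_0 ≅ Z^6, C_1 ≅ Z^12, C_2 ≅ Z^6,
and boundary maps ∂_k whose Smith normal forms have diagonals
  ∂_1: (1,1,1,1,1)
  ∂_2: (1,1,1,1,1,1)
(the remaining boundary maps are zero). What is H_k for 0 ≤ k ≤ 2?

H_0 = Z,  H_1 = Z,  H_2 = 0.

H_0: b_0 = 6 − 0 − 5 = 1; torsion from ∂_1 factors > 1: none. So H_0 = Z.
H_1: b_1 = 12 − 5 − 6 = 1; torsion from ∂_2 factors > 1: none. So H_1 = Z.
H_2: b_2 = 6 − 6 − 0 = 0; torsion from ∂_3 factors > 1: none. So H_2 = 0.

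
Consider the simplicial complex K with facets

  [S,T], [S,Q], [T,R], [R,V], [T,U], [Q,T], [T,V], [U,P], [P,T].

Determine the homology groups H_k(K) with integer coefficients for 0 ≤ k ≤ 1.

K has 7 vertices, 9 edges.
rank ∂_0 = 0, rank ∂_1 = 6 ⇒ b_0 = 7 − 0 − 6 = 1; all invariant factors of ∂_1 are 1 so no torsion. So H_0 = Z.
rank ∂_1 = 6, rank ∂_2 = 0 ⇒ b_1 = 9 − 6 − 0 = 3. So H_1 = Z^3.

H_0 ≅ Z,  H_1 ≅ Z^3.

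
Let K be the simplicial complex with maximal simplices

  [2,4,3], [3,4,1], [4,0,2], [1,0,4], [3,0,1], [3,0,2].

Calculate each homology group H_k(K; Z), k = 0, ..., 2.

H_0 = Z,  H_1 = 0,  H_2 = Z.

Fix the vertex order 0 < 1 < 2 < 3 < 4 and write every simplex with vertices in increasing order. Then dim K = 2 and the simplices of K are:

  0-simplices (5): [0], [1], [2], [3], [4]
  1-simplices (9): [0,1], [0,2], [0,3], [0,4], [1,3], [1,4], [2,3], [2,4], [3,4]
  2-simplices (6): [0,1,3], [0,1,4], [0,2,3], [0,2,4], [1,3,4], [2,3,4]

Hence C_0 ≅ Z^5, C_1 ≅ Z^9, C_2 ≅ Z^6.

∂_1: C_1 → C_0 is given by ∂[p,q] = [q] − [p]. For instance
  ∂[0,4] = [4] − [0].
This gives a 5×9 integer matrix of rank 4; reducing to Smith normal form yields diagonal entries (1,1,1,1).

∂_2: C_2 → C_1 sends each 2-simplex [p,q,r] to [q,r] − [p,r] + [p,q]. For instance
  ∂[1,3,4] = [3,4] − [1,4] + [1,3],
  ∂[0,1,3] = [1,3] − [0,3] + [0,1].
The resulting 9×6 matrix has rank 5, and its Smith normal form has invariant factors (1,1,1,1,1).

Reading off H_k = ker ∂_k / im ∂_{k+1}:

  H_0: rank C_0 − rank ∂_1 = 5 − 4 = 1, and the invariant factors of ∂_1 are all 1, so H_0 ≅ Z.
  H_1: rank ker ∂_1 − rank ∂_2 = (9 − 4) − 5 = 0, and the invariant factors of ∂_2 are all 1, so H_1 ≅ 0.
  H_2: rank ker ∂_2 − rank ∂_3 = (6 − 5) − 0 = 1, and there is no ∂_3, so H_2 ≅ Z.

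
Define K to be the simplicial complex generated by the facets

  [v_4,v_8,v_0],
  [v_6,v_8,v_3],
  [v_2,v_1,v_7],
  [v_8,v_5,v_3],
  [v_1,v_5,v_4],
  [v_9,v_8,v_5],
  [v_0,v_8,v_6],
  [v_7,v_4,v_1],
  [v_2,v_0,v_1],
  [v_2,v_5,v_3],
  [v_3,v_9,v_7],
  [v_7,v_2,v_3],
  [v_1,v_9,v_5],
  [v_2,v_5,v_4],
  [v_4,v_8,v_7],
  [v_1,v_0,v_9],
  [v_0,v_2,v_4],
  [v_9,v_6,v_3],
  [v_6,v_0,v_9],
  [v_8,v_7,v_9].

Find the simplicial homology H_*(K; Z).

H_0 = Z,  H_1 = Z ⊕ Z/2Z,  H_2 = 0.

Order the vertices as v_0 < v_1 < v_2 < v_3 < v_4 < v_5 < v_6 < v_7 < v_8 < v_9. Listing each simplex with vertices in this order, K has dimension 2 with simplices:

  0-simplices (10): [v_0], [v_1], [v_2], [v_3], [v_4], [v_5], [v_6], [v_7], [v_8], [v_9]
  1-simplices (30): (30 of them)
  2-simplices (20): (20 of them)

giving chain groups C_0 ≅ Z^10, C_1 ≅ Z^30, C_2 ≅ Z^20.

The boundary map ∂_1: C_1 → C_0 maps an edge to its endpoints' difference, ∂[p,q] = q − p.
This gives a 10×30 integer matrix of rank 9; reducing to Smith normal form yields diagonal entries (1,1,1,1,1,1,1,1,1).

Boundary ∂_2: C_2 → C_1 acts by ∂[p,q,r] = [q,r] − [p,r] + [p,q]. For instance
  ∂[v_0,v_2,v_4] = [v_2,v_4] − [v_0,v_4] + [v_0,v_2],
  ∂[v_3,v_5,v_8] = [v_5,v_8] − [v_3,v_8] + [v_3,v_5].
The resulting 30×20 matrix has rank 20, and its Smith normal form has invariant factors (1,1,1,1,1,1,1,1,1,1,1,1,1,1,1,1,1,1,1,2).

Now H_k = ker ∂_k / im ∂_{k+1}, so:

  H_0: rank C_0 − rank ∂_1 = 10 − 9 = 1, and the invariant factors of ∂_1 are all 1, so H_0 ≅ Z.
  H_1: rank ker ∂_1 − rank ∂_2 = (30 − 9) − 20 = 1, and ∂_2 has invariant factor 2 > 1, so H_1 ≅ Z ⊕ Z/2Z.
  H_2: rank ker ∂_2 − rank ∂_3 = (20 − 20) − 0 = 0, and there is no ∂_3, so H_2 ≅ 0.

As a check, the Euler characteristic is 10 − 30 + 20 = 0, which agrees with 1 − 1 + 0 = 0.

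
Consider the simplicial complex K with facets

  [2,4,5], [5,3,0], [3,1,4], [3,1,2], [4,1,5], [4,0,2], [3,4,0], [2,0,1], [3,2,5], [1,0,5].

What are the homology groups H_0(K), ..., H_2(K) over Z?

We work with the vertex ordering 0 < 1 < 2 < 3 < 4 < 5. The simplices of K, each written with vertices in increasing order, are:

  0-simplices (6): [0], [1], [2], [3], [4], [5]
  1-simplices (15): [0,1], [0,2], [0,3], [0,4], [0,5], [1,2], [1,3], [1,4], [1,5], [2,3], [2,4], [2,5], [3,4], [3,5], [4,5]
  2-simplices (10): [0,1,2], [0,1,5], [0,2,4], [0,3,4], [0,3,5], [1,2,3], [1,3,4], [1,4,5], [2,3,5], [2,4,5]

so the chain groups are C_0 ≅ Z^6, C_1 ≅ Z^15, C_2 ≅ Z^10.

∂_1: C_1 → C_0 is given by ∂[p,q] = [q] − [p].
As a 6×15 matrix over Z this has rank 5, with invariant factors (1,1,1,1,1).

∂_2: C_2 → C_1 maps a triangle to the signed sum of its edges. For instance
  ∂[0,3,5] = [3,5] − [0,5] + [0,3],
  ∂[1,2,3] = [2,3] − [1,3] + [1,2].
The 15×10 boundary matrix has rank 10 and Smith normal form diag(1,1,1,1,1,1,1,1,1,2).

From H_k ≅ ker(∂_k) / im(∂_{k+1}) we obtain:

  H_0: rank C_0 − rank ∂_1 = 6 − 5 = 1, and the invariant factors of ∂_1 are all 1, so H_0 ≅ Z.
  H_1: rank ker ∂_1 − rank ∂_2 = (15 − 5) − 10 = 0, and ∂_2 has invariant factor 2 > 1, so H_1 ≅ Z/2.
  H_2: rank ker ∂_2 − rank ∂_3 = (10 − 10) − 0 = 0, and there is no ∂_3, so H_2 ≅ 0.

As a check, the Euler characteristic is 6 − 15 + 10 = 1, which agrees with 1 − 0 + 0 = 1.

H_0 ≅ Z,  H_1 ≅ Z/2,  H_2 = 0.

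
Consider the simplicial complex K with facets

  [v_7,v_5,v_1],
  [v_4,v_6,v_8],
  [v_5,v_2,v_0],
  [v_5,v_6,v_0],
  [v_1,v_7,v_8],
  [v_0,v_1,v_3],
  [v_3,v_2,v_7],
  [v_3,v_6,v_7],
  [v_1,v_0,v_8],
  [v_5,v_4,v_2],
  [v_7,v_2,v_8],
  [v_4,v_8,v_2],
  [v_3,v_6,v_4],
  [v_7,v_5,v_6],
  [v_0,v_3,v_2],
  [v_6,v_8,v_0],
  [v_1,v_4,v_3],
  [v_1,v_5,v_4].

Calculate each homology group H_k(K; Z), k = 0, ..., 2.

Fix the vertex order v_0 < v_1 < v_2 < v_3 < v_4 < v_5 < v_6 < v_7 < v_8 and write every simplex with vertices in increasing order. Then dim K = 2 and the simplices of K are:

  0-simplices (9): [v_0], [v_1], [v_2], [v_3], [v_4], [v_5], [v_6], [v_7], [v_8]
  1-simplices (27): (27 of them)
  2-simplices (18): (18 of them)

so the chain groups are C_0 ≅ Z^9, C_1 ≅ Z^27, C_2 ≅ Z^18.

∂_1: C_1 → C_0 maps an edge to its endpoints' difference, ∂[p,q] = q − p.
This gives a 9×27 integer matrix of rank 8; reducing to Smith normal form yields diagonal entries (1,1,1,1,1,1,1,1).

Boundary ∂_2: C_2 → C_1 acts by ∂[p,q,r] = [q,r] − [p,r] + [p,q]. For instance
  ∂[v_2,v_4,v_5] = [v_4,v_5] − [v_2,v_5] + [v_2,v_4],
  ∂[v_4,v_6,v_8] = [v_6,v_8] − [v_4,v_8] + [v_4,v_6].
This gives a 27×18 integer matrix of rank 17; reducing to Smith normal form yields diagonal entries (1,1,1,1,1,1,1,1,1,1,1,1,1,1,1,1,1).

From H_k ≅ ker(∂_k) / im(∂_{k+1}) we obtain:

  H_0: rank C_0 − rank ∂_1 = 9 − 8 = 1, and the invariant factors of ∂_1 are all 1, so H_0 = Z.
  H_1: rank ker ∂_1 − rank ∂_2 = (27 − 8) − 17 = 2, and the invariant factors of ∂_2 are all 1, so H_1 = Z^2.
  H_2: rank ker ∂_2 − rank ∂_3 = (18 − 17) − 0 = 1, and there is no ∂_3, so H_2 = Z.

As a check, the Euler characteristic is 9 − 27 + 18 = 0, which agrees with 1 − 2 + 1 = 0.
(K is a triangulation of the torus T^2.)

H_0 ≅ Z,  H_1 ≅ Z^2,  H_2 ≅ Z.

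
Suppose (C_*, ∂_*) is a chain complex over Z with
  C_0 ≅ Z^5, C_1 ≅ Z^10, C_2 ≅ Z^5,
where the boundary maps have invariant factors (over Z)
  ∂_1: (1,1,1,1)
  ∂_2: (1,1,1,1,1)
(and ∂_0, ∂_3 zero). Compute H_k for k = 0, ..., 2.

H_0: b_0 = 5 − 0 − 4 = 1; torsion from ∂_1 factors > 1: none. So H_0 = Z.
H_1: b_1 = 10 − 4 − 5 = 1; torsion from ∂_2 factors > 1: none. So H_1 = Z.
H_2: b_2 = 5 − 5 − 0 = 0; torsion from ∂_3 factors > 1: none. So H_2 = 0.

H_0 = Z,  H_1 = Z,  H_2 = 0.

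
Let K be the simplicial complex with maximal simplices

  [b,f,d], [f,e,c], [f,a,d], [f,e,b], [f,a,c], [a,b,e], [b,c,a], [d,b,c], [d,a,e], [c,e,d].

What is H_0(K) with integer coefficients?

H_0 = Z.

Take the total order a < b < c < d < e < f on the vertex set. Then K (dimension 2) consists of the simplices:

  0-simplices (6): a, b, c, d, e, f
  1-simplices (15): ab, ac, ad, ae, af, bc, bd, be, bf, cd, ce, cf, de, df, ef
  2-simplices (10): abc, abe, acf, ade, adf, bcd, bdf, bef, cde, cef

Hence C_0 ≅ Z^6, C_1 ≅ Z^15, C_2 ≅ Z^10.

Boundary ∂_1: C_1 → C_0 is given by ∂[p,q] = [q] − [p]. For instance
  ∂be = e − b.
The resulting 6×15 matrix has rank 5, and its Smith normal form has invariant factors (1,1,1,1,1).

∂_2: C_2 → C_1 maps a triangle to the signed sum of its edges. For instance
  ∂acf = cf − af + ac,
  ∂ade = de − ae + ad.
As a 15×10 matrix over Z this has rank 10, with invariant factors (1,1,1,1,1,1,1,1,1,2).

From H_k ≅ ker(∂_k) / im(∂_{k+1}) we obtain:

  H_0: rank C_0 − rank ∂_1 = 6 − 5 = 1, and the invariant factors of ∂_1 are all 1, so H_0 ≅ Z.

(K is a triangulation of the real projective plane RP^2.)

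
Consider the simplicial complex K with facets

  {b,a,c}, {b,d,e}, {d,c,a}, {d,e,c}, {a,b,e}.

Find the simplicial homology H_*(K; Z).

Fix the vertex order a < b < c < d < e and write every simplex with vertices in increasing order. Then dim K = 2 and the simplices of K are:

  0-simplices (5): a, b, c, d, e
  1-simplices (10): ab, ac, ad, ae, bc, bd, be, cd, ce, de
  2-simplices (5): abc, abe, acd, bde, cde

giving chain groups C_0 ≅ Z^5, C_1 ≅ Z^10, C_2 ≅ Z^5.

The boundary map ∂_1: C_1 → C_0 maps an edge to its endpoints' difference, ∂[p,q] = q − p. For instance
  ∂ad = d − a.
This gives a 5×10 integer matrix of rank 4; reducing to Smith normal form yields diagonal entries (1,1,1,1).

The boundary map ∂_2: C_2 → C_1 acts by ∂[p,q,r] = [q,r] − [p,r] + [p,q]. For instance
  ∂abc = bc − ac + ab,
  ∂acd = cd − ad + ac.
The 10×5 boundary matrix has rank 5 and Smith normal form diag(1,1,1,1,1).

From H_k ≅ ker(∂_k) / im(∂_{k+1}) we obtain:

  H_0: rank C_0 − rank ∂_1 = 5 − 4 = 1, and the invariant factors of ∂_1 are all 1, so H_0 = Z.
  H_1: rank ker ∂_1 − rank ∂_2 = (10 − 4) − 5 = 1, and the invariant factors of ∂_2 are all 1, so H_1 = Z.
  H_2: rank ker ∂_2 − rank ∂_3 = (5 − 5) − 0 = 0, and there is no ∂_3, so H_2 = 0.

As a check, the Euler characteristic is 5 − 10 + 5 = 0, which agrees with 1 − 1 + 0 = 0.

H_0 = Z,  H_1 = Z,  H_2 = 0.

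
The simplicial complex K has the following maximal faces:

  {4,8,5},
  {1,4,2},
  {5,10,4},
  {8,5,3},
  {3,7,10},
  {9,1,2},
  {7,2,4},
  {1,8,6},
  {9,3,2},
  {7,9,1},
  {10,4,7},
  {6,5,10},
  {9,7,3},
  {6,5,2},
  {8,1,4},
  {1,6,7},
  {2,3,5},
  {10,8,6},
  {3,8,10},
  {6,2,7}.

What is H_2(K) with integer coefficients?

H_2 ≅ 0.

Fix the vertex order 1 < 2 < 3 < 4 < 5 < 6 < 7 < 8 < 9 < 10 and write every simplex with vertices in increasing order. Then dim K = 2 and the simplices of K are:

  0-simplices (10): [1], [2], [3], [4], [5], [6], [7], [8], [9], [10]
  1-simplices (30): (30 of them)
  2-simplices (20): (20 of them)

Hence C_0 ≅ Z^10, C_1 ≅ Z^30, C_2 ≅ Z^20.

Boundary ∂_1: C_1 → C_0 maps an edge to its endpoints' difference, ∂[p,q] = q − p. For instance
  ∂[5,6] = [6] − [5].
The resulting 10×30 matrix has rank 9, and its Smith normal form has invariant factors (1,1,1,1,1,1,1,1,1).

The boundary map ∂_2: C_2 → C_1 sends each 2-simplex [p,q,r] to [q,r] − [p,r] + [p,q]. For instance
  ∂[5,6,10] = [6,10] − [5,10] + [5,6],
  ∂[1,4,8] = [4,8] − [1,8] + [1,4].
This gives a 30×20 integer matrix of rank 20; reducing to Smith normal form yields diagonal entries (1,1,1,1,1,1,1,1,1,1,1,1,1,1,1,1,1,1,1,2).

Reading off H_k = ker ∂_k / im ∂_{k+1}:

  H_2: rank ker ∂_2 − rank ∂_3 = (20 − 20) − 0 = 0, and there is no ∂_3, so H_2 ≅ 0.

(K is a triangulation of the Klein bottle.)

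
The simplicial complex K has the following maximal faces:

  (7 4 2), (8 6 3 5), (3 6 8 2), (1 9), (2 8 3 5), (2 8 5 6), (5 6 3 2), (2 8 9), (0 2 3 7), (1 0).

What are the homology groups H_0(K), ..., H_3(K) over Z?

K has 10 vertices, 21 edges, 16 triangles, 6 3-simplices.
rank ∂_0 = 0, rank ∂_1 = 9 ⇒ b_0 = 10 − 0 − 9 = 1; all invariant factors of ∂_1 are 1 so no torsion. So H_0 ≅ Z.
rank ∂_1 = 9, rank ∂_2 = 11 ⇒ b_1 = 21 − 9 − 11 = 1; all invariant factors of ∂_2 are 1 so no torsion. So H_1 ≅ Z.
rank ∂_2 = 11, rank ∂_3 = 5 ⇒ b_2 = 16 − 11 − 5 = 0; all invariant factors of ∂_3 are 1 so no torsion. So H_2 ≅ 0.
rank ∂_3 = 5, rank ∂_4 = 0 ⇒ b_3 = 6 − 5 − 0 = 1. So H_3 ≅ Z.

H_0 ≅ Z,  H_1 ≅ Z,  H_2 = 0,  H_3 ≅ Z.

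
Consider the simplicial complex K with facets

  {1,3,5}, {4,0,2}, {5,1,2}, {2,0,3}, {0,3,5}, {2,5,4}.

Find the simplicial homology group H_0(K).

H_0 = Z.

K has 6 vertices, 12 edges, 6 triangles.
rank ∂_0 = 0, rank ∂_1 = 5 ⇒ b_0 = 6 − 0 − 5 = 1; all invariant factors of ∂_1 are 1 so no torsion. So H_0 ≅ Z.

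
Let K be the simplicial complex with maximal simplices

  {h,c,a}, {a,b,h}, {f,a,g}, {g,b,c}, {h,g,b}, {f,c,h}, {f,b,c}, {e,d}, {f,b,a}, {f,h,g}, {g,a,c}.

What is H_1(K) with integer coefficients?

K has 8 vertices, 16 edges, 10 triangles.
rank ∂_1 = 6, rank ∂_2 = 10 ⇒ b_1 = 16 − 6 − 10 = 0; ∂_2 has invariant factor(s) [2] giving torsion. So H_1 ≅ Z/2.

H_1 = Z/2.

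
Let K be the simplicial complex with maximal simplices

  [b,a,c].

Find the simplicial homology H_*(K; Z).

H_0 = Z,  H_1 = 0,  H_2 = 0.

We work with the vertex ordering a < b < c. The simplices of K, each written with vertices in increasing order, are:

  0-simplices (3): a, b, c
  1-simplices (3): ab, ac, bc
  2-simplices (1): abc

Hence C_0 ≅ Z^3, C_1 ≅ Z^3, C_2 ≅ Z^1.

Boundary ∂_1: C_1 → C_0 sends each edge [p,q] (with p < q) to q − p.
This gives a 3×3 integer matrix of rank 2; reducing to Smith normal form yields diagonal entries (1,1).

∂_2: C_2 → C_1 maps a triangle to the signed sum of its edges. For instance
  ∂abc = bc − ac + ab.
As a 3×1 matrix over Z this has rank 1, with invariant factors (1).

Reading off H_k = ker ∂_k / im ∂_{k+1}:

  H_0: rank C_0 − rank ∂_1 = 3 − 2 = 1, and the invariant factors of ∂_1 are all 1, so H_0 = Z.
  H_1: rank ker ∂_1 − rank ∂_2 = (3 − 2) − 1 = 0, and the invariant factors of ∂_2 are all 1, so H_1 = 0.
  H_2: rank ker ∂_2 − rank ∂_3 = (1 − 1) − 0 = 0, and there is no ∂_3, so H_2 = 0.

As a check, the Euler characteristic is 3 − 3 + 1 = 1, which agrees with 1 − 0 + 0 = 1.
(K is a triangulation of the 2-simplex.)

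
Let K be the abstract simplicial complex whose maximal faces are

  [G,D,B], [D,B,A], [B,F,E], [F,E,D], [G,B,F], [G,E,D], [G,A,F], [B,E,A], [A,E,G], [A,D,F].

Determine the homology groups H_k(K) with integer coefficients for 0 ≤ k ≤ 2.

K has 6 vertices, 15 edges, 10 triangles.
rank ∂_0 = 0, rank ∂_1 = 5 ⇒ b_0 = 6 − 0 − 5 = 1; all invariant factors of ∂_1 are 1 so no torsion. So H_0 = Z.
rank ∂_1 = 5, rank ∂_2 = 10 ⇒ b_1 = 15 − 5 − 10 = 0; ∂_2 has invariant factor(s) [2] giving torsion. So H_1 = Z/2.
rank ∂_2 = 10, rank ∂_3 = 0 ⇒ b_2 = 10 − 10 − 0 = 0. So H_2 = 0.

H_0 ≅ Z,  H_1 ≅ Z/2,  H_2 = 0.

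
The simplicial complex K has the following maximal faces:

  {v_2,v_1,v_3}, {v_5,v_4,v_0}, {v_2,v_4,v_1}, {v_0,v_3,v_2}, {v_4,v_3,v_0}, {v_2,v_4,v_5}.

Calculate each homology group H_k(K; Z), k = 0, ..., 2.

Order the vertices as v_0 < v_1 < v_2 < v_3 < v_4 < v_5. Listing each simplex with vertices in this order, K has dimension 2 with simplices:

  0-simplices (6): [v_0], [v_1], [v_2], [v_3], [v_4], [v_5]
  1-simplices (12): [v_0,v_2], [v_0,v_3], [v_0,v_4], [v_0,v_5], [v_1,v_2], [v_1,v_3], [v_1,v_4], [v_2,v_3], [v_2,v_4], [v_2,v_5], [v_3,v_4], [v_4,v_5]
  2-simplices (6): [v_0,v_2,v_3], [v_0,v_3,v_4], [v_0,v_4,v_5], [v_1,v_2,v_3], [v_1,v_2,v_4], [v_2,v_4,v_5]

so the chain groups are C_0 ≅ Z^6, C_1 ≅ Z^12, C_2 ≅ Z^6.

Boundary ∂_1: C_1 → C_0 maps an edge to its endpoints' difference, ∂[p,q] = q − p.
As a 6×12 matrix over Z this has rank 5, with invariant factors (1,1,1,1,1).

The boundary map ∂_2: C_2 → C_1 maps a triangle to the signed sum of its edges. For instance
  ∂[v_0,v_3,v_4] = [v_3,v_4] − [v_0,v_4] + [v_0,v_3],
  ∂[v_0,v_2,v_3] = [v_2,v_3] − [v_0,v_3] + [v_0,v_2].
The 12×6 boundary matrix has rank 6 and Smith normal form diag(1,1,1,1,1,1).

From H_k ≅ ker(∂_k) / im(∂_{k+1}) we obtain:

  H_0: rank C_0 − rank ∂_1 = 6 − 5 = 1, and the invariant factors of ∂_1 are all 1, so H_0 ≅ Z.
  H_1: rank ker ∂_1 − rank ∂_2 = (12 − 5) − 6 = 1, and the invariant factors of ∂_2 are all 1, so H_1 ≅ Z.
  H_2: rank ker ∂_2 − rank ∂_3 = (6 − 6) − 0 = 0, and there is no ∂_3, so H_2 ≅ 0.

As a check, the Euler characteristic is 6 − 12 + 6 = 0, which agrees with 1 − 1 + 0 = 0.

H_0 = Z,  H_1 = Z,  H_2 = 0.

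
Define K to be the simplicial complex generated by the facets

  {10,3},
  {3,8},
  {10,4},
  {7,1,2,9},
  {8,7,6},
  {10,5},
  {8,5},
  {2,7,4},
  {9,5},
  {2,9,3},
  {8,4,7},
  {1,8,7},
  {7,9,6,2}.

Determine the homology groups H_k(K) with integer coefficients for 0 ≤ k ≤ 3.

K has 10 vertices, 23 edges, 12 triangles, 2 3-simplices.
rank ∂_0 = 0, rank ∂_1 = 9 ⇒ b_0 = 10 − 0 − 9 = 1; all invariant factors of ∂_1 are 1 so no torsion. So H_0 ≅ Z.
rank ∂_1 = 9, rank ∂_2 = 10 ⇒ b_1 = 23 − 9 − 10 = 4; all invariant factors of ∂_2 are 1 so no torsion. So H_1 ≅ Z^4.
rank ∂_2 = 10, rank ∂_3 = 2 ⇒ b_2 = 12 − 10 − 2 = 0; all invariant factors of ∂_3 are 1 so no torsion. So H_2 ≅ 0.
rank ∂_3 = 2, rank ∂_4 = 0 ⇒ b_3 = 2 − 2 − 0 = 0. So H_3 ≅ 0.

H_0 ≅ Z,  H_1 ≅ Z^4,  H_2 = 0,  H_3 = 0.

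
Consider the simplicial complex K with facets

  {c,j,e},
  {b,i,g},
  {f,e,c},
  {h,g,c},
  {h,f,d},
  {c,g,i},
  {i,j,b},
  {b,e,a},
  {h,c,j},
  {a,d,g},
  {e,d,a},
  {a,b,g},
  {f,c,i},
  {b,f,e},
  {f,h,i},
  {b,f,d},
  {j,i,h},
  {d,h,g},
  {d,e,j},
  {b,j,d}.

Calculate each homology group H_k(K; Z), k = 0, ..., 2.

Fix the vertex order a < b < c < d < e < f < g < h < i < j and write every simplex with vertices in increasing order. Then dim K = 2 and the simplices of K are:

  0-simplices (10): a, b, c, d, e, f, g, h, i, j
  1-simplices (30): ab, ad, ae, ag, bd, be, bf, bg, bi, bj, ce, cf, cg, ch, ci, cj, de, df, dg, dh, dj, ef, ej, fh, fi, gh, gi, hi, hj, ij
  2-simplices (20): abe, abg, ade, adg, bdf, bdj, bef, bgi, bij, cef, cej, cfi, cgh, cgi, chj, dej, dfh, dgh, fhi, hij

so the chain groups are C_0 ≅ Z^10, C_1 ≅ Z^30, C_2 ≅ Z^20.

The boundary map ∂_1: C_1 → C_0 maps an edge to its endpoints' difference, ∂[p,q] = q − p. For instance
  ∂ce = e − c.
As a 10×30 matrix over Z this has rank 9, with invariant factors (1,1,1,1,1,1,1,1,1).

Boundary ∂_2: C_2 → C_1 acts by ∂[p,q,r] = [q,r] − [p,r] + [p,q]. For instance
  ∂ade = de − ae + ad,
  ∂cef = ef − cf + ce.
The 30×20 boundary matrix has rank 20 and Smith normal form diag(1,1,1,1,1,1,1,1,1,1,1,1,1,1,1,1,1,1,1,2).

Reading off H_k = ker ∂_k / im ∂_{k+1}:

  H_0: rank C_0 − rank ∂_1 = 10 − 9 = 1, and the invariant factors of ∂_1 are all 1, so H_0 ≅ Z.
  H_1: rank ker ∂_1 − rank ∂_2 = (30 − 9) − 20 = 1, and ∂_2 has invariant factor 2 > 1, so H_1 ≅ Z ⊕ Z/2.
  H_2: rank ker ∂_2 − rank ∂_3 = (20 − 20) − 0 = 0, and there is no ∂_3, so H_2 ≅ 0.

H_0 = Z,  H_1 = Z ⊕ Z/2,  H_2 = 0.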